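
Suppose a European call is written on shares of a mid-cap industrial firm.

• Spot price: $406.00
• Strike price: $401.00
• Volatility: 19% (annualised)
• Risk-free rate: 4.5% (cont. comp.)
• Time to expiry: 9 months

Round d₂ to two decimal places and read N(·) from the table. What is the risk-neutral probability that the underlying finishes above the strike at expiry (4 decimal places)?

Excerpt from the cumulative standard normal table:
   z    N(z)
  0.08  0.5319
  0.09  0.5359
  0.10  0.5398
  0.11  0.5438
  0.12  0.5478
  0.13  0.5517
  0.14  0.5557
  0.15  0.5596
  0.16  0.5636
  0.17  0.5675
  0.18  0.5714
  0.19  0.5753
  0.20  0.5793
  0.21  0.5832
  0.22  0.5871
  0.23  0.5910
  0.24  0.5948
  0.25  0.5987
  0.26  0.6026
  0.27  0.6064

T = 0.75;  σ√T = 0.1645
d₁ = [ln(406/401) + (0.045 + 0.19²/2)·0.75] / 0.1645 = [0.0124 + 0.0473] / 0.1645 = 0.3627 ⇒ 0.36
d₂ = d₁ − σ√T = 0.3627 − 0.1645 = 0.1981 ⇒ 0.20
Pr(exercise) under Q = N(d₂) = 0.5793

0.5793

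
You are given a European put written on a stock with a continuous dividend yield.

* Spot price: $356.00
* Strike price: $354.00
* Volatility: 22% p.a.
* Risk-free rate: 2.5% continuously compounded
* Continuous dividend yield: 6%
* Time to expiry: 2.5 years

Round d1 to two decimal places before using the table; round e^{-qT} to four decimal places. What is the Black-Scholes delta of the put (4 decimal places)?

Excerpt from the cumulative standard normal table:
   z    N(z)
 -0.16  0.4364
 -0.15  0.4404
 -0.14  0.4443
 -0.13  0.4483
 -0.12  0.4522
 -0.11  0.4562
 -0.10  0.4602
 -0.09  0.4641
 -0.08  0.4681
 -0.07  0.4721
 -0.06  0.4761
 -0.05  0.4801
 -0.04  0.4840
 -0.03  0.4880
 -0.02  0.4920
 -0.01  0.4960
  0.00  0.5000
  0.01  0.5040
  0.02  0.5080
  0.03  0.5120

-0.4509

σ√T = 0.22 × 1.5811 = 0.3479
d₁ = [ln(356/354) + (0.025 − 0.06 + 0.22²/2)·2.5] / 0.3479 = [0.0056 − 0.0270] / 0.3479 = -0.0614 ⇒ -0.06
N(d₁) = N(-0.06) = 0.4761
Δ_put = e^(−qT)·(N(d₁) − 1) = 0.8607·(0.4761 − 1) = -0.4509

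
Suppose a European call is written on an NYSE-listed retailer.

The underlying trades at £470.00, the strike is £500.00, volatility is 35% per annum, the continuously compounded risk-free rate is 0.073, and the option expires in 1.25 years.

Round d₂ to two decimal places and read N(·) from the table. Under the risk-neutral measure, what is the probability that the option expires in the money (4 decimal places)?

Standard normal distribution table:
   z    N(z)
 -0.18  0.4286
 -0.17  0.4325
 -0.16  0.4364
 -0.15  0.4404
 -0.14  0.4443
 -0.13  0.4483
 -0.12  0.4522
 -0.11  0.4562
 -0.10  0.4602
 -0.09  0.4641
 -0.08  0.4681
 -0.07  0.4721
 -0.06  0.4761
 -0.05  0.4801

T = 1.25;  σ√T = 0.3913
d₁ = [ln(470/500) + (0.073 + ½·0.35²)·1.25] / (σ√T) = (-0.0619 + 0.1678) / 0.3913 = 0.2707 which rounds to 0.27
d₂ = 0.2707 − 0.3913 = -0.1206 which rounds to -0.12
Pr(exercise) under Q = N(d₂) = 0.4522

0.4522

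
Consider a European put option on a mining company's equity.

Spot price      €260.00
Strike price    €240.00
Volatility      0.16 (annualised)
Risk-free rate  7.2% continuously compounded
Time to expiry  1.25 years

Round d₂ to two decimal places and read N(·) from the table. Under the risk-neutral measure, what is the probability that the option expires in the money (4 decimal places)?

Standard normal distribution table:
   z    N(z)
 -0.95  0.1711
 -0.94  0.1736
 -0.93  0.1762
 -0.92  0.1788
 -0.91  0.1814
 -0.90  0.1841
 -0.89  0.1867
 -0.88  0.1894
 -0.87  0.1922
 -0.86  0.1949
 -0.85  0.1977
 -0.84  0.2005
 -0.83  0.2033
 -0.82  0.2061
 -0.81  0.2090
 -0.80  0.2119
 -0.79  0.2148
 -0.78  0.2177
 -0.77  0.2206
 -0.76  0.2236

0.1949

σ√T = 0.16·√1.25 = 0.1789
d₁ = [ln(260/240) + (0.072 + ½·0.16²)·1.25] / (σ√T) = (0.0800 + 0.1060) / 0.1789 = 1.0400 → 1.04
d₂ = 1.0400 − 0.1789 = 0.8611 → 0.86
Pr(exercise) under Q = N(−d₂) = N(-0.86) = 0.1949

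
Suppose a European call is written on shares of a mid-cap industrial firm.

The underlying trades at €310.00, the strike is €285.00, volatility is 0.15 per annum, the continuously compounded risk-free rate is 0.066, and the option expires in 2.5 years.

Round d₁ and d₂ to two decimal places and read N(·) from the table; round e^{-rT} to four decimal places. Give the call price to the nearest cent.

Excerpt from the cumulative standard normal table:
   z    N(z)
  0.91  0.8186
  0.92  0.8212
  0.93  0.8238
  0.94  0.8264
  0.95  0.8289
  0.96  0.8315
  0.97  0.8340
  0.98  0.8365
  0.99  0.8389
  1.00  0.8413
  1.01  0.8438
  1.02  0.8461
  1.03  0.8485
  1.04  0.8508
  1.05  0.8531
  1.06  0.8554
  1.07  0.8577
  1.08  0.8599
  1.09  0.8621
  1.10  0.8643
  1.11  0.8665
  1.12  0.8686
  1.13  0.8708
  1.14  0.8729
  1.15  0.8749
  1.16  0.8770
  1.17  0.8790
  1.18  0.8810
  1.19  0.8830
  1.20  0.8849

σ√T = 0.15 × 1.5811 = 0.2372
d₁ = [ln(310/285) + (0.066 + 0.15²/2)·2.5] / 0.2372 = [0.0841 + 0.1931] / 0.2372 = 1.1688 which rounds to 1.17
d₂ = d₁ − σ√T = 1.1688 − 0.2372 = 0.9316 which rounds to 0.93
exp(−rT) = exp(−0.066·2.5) = 0.8479
N(d₁) = N(1.17) = 0.8790;  N(d₂) = N(0.93) = 0.8238
C = 310·0.8790 − 285·0.8479·0.8238 = 272.4900 − 199.0725 = 73.4175

€73.42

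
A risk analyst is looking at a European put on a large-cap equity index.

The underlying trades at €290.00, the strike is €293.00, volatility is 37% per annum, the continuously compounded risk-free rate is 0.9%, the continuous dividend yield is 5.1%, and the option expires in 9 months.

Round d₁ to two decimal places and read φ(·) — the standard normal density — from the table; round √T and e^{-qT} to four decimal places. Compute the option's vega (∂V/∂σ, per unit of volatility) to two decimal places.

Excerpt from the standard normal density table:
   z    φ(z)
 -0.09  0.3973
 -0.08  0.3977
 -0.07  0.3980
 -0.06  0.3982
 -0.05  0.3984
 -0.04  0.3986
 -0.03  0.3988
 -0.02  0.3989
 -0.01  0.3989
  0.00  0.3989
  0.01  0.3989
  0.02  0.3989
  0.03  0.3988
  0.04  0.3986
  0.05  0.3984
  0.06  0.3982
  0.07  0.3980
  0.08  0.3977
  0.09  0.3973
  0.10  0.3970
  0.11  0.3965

96.40

T = 0.75;  σ√T = 0.3204
d₁ = [ln(290/293) + (0.009 − 0.051 + 0.37²/2)·0.75] / 0.3204 = [-0.0103 + 0.0198] / 0.3204 = 0.0298 ≈ 0.03
√T = √0.75 = 0.8660
φ(d₁) = φ(0.03) = 0.3988
exp(−qT) = exp(−0.051·0.75) = 0.9625
vega = S·exp(−qT)·φ(d₁)·√T = 290·0.9625·0.3988·0.8660 = 96.3988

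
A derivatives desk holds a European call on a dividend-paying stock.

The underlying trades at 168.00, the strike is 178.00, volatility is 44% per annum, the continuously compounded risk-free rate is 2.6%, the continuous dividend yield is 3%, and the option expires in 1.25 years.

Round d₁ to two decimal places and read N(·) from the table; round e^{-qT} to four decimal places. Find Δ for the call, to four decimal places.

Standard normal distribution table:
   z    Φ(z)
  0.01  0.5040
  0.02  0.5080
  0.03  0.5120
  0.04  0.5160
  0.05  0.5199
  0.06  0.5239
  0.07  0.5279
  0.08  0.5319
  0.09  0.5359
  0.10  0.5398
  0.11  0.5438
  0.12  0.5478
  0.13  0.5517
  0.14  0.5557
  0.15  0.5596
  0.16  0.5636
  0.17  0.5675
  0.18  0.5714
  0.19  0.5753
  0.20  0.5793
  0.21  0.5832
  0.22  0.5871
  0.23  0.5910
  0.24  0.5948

σ√T = 0.44·√1.25 = 0.4919
d₁ = [ln(168/178) + (0.026 − 0.03 + ½·0.44²)·1.25] / (σ√T) = (-0.0578 + 0.1160) / 0.4919 = 0.1183 → 0.12
N(d₁) = N(0.12) = 0.5478
Δ_call = e^(−qT)·N(d₁) = 0.9632·0.5478 = 0.5276

0.5276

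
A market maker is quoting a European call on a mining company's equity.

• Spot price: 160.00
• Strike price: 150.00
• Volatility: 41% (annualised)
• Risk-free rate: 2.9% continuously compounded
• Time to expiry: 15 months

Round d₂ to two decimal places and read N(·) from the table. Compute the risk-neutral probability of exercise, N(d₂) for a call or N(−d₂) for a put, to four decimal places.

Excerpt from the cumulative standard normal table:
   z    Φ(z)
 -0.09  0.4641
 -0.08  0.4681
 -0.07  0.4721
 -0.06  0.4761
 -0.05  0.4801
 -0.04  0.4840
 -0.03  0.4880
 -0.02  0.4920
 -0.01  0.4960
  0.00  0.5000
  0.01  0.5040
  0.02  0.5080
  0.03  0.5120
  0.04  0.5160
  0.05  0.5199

σ√T = 0.41·√1.25 = 0.4584
d₁ = [ln(160/150) + (0.029 + 0.41²/2)·1.25] / 0.4584 = [0.0645 + 0.1413] / 0.4584 = 0.4491 which rounds to 0.45
d₂ = d₁ − σ√T = 0.4491 − 0.4584 = -0.0093 which rounds to -0.01
Pr(exercise) under Q = N(d₂) = 0.4960

0.4960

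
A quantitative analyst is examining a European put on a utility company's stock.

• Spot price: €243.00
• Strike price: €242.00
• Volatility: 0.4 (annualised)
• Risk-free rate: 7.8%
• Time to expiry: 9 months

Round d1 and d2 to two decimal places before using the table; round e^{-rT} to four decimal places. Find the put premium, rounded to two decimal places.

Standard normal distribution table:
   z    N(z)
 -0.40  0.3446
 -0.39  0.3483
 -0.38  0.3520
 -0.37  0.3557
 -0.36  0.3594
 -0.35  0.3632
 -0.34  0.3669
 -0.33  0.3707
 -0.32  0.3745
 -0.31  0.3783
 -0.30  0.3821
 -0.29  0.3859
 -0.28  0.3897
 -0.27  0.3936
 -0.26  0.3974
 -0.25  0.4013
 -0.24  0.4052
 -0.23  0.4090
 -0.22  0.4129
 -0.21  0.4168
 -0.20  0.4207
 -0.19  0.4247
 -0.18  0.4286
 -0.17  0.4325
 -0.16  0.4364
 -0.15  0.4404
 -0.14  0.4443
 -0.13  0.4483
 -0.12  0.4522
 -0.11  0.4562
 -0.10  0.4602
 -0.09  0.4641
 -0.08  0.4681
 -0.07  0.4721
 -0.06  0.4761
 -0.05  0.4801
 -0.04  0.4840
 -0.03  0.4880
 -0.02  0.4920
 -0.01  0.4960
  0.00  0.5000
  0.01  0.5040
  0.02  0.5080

€24.96

T = 0.75;  σ√T = 0.3464
d₁ = [ln(243/242) + (0.078 + 0.4²/2)·0.75] / 0.3464 = [0.0041 + 0.1185] / 0.3464 = 0.3540 ≈ 0.35
d₂ = d₁ − σ√T = 0.3540 − 0.3464 = 0.0076 ≈ 0.01
e^(−rT) = e^(−0.078·0.75) = 0.9432
N(−d₂) = N(-0.01) = 0.4960;  N(−d₁) = N(-0.35) = 0.3632
P = 242·0.9432·0.4960 − 243·0.3632 = 113.2142 − 88.2576 = 24.9566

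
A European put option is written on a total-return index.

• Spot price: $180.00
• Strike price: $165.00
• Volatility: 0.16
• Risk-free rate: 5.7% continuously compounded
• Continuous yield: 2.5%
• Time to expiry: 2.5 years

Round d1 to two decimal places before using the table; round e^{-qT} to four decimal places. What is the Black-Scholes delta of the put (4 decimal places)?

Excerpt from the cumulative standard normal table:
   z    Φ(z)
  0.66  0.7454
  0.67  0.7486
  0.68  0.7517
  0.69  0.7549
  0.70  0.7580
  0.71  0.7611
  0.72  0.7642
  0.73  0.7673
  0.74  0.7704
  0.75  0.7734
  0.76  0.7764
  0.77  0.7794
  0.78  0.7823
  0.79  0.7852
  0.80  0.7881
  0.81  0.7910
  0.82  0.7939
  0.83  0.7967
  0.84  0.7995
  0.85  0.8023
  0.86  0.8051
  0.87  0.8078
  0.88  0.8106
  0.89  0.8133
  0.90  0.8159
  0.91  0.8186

σ√T = 0.16·√2.5 = 0.2530
d₁ = [ln(180/165) + (0.057 − 0.025 + 0.16²/2)·2.5] / 0.2530 = [0.0870 + 0.1120] / 0.2530 = 0.7867 → 0.79
N(d₁) = N(0.79) = 0.7852
Δ_put = exp(−qT)·(N(d₁) − 1) = 0.9394·(0.7852 − 1) = -0.2018

-0.2018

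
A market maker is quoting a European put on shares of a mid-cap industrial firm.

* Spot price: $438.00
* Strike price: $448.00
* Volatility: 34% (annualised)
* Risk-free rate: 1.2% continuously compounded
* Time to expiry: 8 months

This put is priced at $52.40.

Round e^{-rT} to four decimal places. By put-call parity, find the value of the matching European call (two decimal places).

e^(−rT) = e^(−0.012·0.6667) = 0.9920
Put-call parity: C − P = S − K·e^(−rT) = 438 − 448·0.9920 = 438 − 444.4160 = -6.4160
C = P + (C − P) = 52.40 + (-6.4160) = 45.9840

$45.98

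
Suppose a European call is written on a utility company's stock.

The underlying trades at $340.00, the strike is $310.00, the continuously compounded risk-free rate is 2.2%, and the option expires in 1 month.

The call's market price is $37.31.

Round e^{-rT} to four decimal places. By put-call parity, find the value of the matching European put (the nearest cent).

exp(−rT) = exp(−0.022·0.08333) = 0.9982
Put-call parity: C − P = S − K·e^(−rT) = 340 − 310·0.9982 = 340 − 309.4420 = 30.5580
P = C − (C − P) = 37.31 − (30.5580) = 6.7520

$6.75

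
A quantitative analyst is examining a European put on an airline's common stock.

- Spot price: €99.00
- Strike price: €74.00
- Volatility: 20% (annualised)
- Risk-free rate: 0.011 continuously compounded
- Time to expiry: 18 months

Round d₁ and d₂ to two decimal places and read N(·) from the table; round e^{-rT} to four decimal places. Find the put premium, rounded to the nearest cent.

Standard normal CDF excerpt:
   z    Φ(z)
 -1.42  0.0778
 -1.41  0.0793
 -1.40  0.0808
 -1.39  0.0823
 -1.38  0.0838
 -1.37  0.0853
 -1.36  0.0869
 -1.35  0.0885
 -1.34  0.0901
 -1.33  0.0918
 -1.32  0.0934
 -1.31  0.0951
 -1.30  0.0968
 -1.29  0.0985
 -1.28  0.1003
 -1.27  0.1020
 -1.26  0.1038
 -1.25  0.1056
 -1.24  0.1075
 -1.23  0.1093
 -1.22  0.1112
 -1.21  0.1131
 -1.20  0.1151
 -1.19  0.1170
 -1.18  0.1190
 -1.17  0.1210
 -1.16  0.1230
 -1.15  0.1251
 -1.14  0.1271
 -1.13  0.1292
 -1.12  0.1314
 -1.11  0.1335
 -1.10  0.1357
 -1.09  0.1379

σ√T = 0.2 × 1.2247 = 0.2449
d₁ = [ln(99/74) + (0.011 + ½·0.2²)·1.5] / (σ√T) = (0.2911 + 0.0465) / 0.2449 = 1.3781 ⇒ 1.38
d₂ = 1.3781 − 0.2449 = 1.1331 ⇒ 1.13
exp(−rT) = exp(−0.011·1.5) = 0.9836
N(−d₂) = N(-1.13) = 0.1292;  N(−d₁) = N(-1.38) = 0.0838
P = 74·0.9836·0.1292 − 99·0.0838 = 9.4040 − 8.2962 = 1.1078

€1.11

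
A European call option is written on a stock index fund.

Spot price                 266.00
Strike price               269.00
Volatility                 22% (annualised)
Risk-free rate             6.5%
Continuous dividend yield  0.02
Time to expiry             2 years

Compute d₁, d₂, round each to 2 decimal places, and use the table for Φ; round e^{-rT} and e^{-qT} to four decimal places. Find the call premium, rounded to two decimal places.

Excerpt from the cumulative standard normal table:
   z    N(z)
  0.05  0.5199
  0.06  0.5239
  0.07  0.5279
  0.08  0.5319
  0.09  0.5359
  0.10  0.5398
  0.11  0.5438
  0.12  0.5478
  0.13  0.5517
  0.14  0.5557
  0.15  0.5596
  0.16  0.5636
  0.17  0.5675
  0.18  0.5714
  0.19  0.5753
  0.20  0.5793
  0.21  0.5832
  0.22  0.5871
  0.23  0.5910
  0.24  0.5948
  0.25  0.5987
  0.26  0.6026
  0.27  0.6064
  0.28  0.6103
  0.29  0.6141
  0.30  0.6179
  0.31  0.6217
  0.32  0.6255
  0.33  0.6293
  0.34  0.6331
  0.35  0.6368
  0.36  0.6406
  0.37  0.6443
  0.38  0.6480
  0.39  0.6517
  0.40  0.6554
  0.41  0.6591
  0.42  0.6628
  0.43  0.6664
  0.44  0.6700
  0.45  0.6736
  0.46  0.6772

40.94

σ√T = 0.22 × 1.4142 = 0.3111
ln(S/K) + (r − q + σ²/2)T = ln(266/269) + (0.065 − 0.02 + 0.22²/2)·2 = -0.0112 + 0.1384 = 0.1272
d₁ = 0.1272 / 0.3111 = 0.4088 ⇒ 0.41
d₂ = d₁ − σ√T = 0.4088 − 0.3111 = 0.0977 ⇒ 0.10
e^(−qT) = e^(−0.02·2) = 0.9608;  e^(−rT) = e^(−0.065·2) = 0.8781
C = 266·0.9608·N(0.41) − 269·0.8781·N(0.10) = 266·0.9608·0.6591 − 269·0.8781·0.5398 = 168.4480 − 127.5056 = 40.9425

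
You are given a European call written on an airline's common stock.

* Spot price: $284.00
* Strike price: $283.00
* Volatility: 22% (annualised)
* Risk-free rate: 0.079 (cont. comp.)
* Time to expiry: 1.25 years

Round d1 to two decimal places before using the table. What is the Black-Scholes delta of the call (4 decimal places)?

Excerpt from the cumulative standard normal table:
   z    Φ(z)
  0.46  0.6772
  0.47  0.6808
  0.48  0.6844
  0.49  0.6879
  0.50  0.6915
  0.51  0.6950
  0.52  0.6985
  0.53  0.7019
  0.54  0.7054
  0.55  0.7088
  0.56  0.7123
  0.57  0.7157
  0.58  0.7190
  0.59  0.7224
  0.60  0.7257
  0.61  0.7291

σ√T = 0.22 × 1.1180 = 0.2460
d₁ = [ln(284/283) + (0.079 + 0.22²/2)·1.25] / 0.2460 = [0.0035 + 0.1290] / 0.2460 = 0.5388 → 0.54
N(d₁) = N(0.54) = 0.7054
Δ_call = N(d₁) = 0.7054

0.7054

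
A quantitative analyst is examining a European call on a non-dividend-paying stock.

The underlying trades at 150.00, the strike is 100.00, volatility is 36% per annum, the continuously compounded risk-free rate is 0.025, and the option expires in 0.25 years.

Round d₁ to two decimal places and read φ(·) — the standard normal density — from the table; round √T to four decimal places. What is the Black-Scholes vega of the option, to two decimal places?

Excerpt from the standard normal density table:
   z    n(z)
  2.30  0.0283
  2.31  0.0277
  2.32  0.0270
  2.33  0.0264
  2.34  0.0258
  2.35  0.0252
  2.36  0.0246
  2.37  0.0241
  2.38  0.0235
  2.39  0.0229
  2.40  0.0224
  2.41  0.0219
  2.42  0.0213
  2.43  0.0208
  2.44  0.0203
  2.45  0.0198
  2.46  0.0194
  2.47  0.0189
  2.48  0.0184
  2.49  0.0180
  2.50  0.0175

σ√T = 0.36 × 0.5000 = 0.1800
ln(S/K) + (r + σ²/2)T = ln(150/100) + (0.025 + 0.36²/2)·0.25 = 0.4055 + 0.0224 = 0.4279
d₁ = 0.4279 / 0.1800 = 2.3773 → 2.38
√T = √0.25 = 0.5000
φ(d₁) = φ(2.38) = 0.0235
vega = S·φ(d₁)·√T = 150·0.0235·0.5000 = 1.7625

1.76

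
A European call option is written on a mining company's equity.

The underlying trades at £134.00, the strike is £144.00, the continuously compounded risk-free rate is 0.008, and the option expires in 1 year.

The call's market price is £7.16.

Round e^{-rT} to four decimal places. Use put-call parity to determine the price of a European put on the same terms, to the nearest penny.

£16.01

exp(−rT) = exp(−0.008·1) = 0.9920
Put-call parity: C − P = S − K·e^(−rT) = 134 − 144·0.9920 = 134 − 142.8480 = -8.8480
P = C − (C − P) = 7.16 − (-8.8480) = 16.0080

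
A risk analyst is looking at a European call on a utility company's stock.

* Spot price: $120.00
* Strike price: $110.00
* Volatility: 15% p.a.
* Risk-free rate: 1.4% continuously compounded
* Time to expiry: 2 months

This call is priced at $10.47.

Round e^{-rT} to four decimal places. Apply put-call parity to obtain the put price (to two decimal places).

$0.22

exp(−rT) = exp(−0.014·0.1667) = 0.9977
Put-call parity: C − P = S − K·e^(−rT) = 120 − 110·0.9977 = 120 − 109.7470 = 10.2530
P = C − (C − P) = 10.47 − (10.2530) = 0.2170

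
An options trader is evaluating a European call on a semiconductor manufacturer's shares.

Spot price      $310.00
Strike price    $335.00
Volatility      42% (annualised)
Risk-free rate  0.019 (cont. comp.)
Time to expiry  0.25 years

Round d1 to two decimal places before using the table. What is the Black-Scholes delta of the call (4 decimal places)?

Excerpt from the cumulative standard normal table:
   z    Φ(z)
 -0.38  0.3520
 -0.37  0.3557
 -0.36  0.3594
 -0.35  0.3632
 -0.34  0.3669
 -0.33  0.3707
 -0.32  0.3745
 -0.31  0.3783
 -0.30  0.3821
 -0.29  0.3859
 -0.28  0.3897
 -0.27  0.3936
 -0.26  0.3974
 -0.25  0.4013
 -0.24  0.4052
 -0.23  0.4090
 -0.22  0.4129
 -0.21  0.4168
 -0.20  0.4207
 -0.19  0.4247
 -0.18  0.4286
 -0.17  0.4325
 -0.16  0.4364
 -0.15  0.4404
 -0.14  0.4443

0.4052

σ√T = 0.42 × 0.5000 = 0.2100
d₁ = [ln(310/335) + (0.019 + 0.42²/2)·0.25] / 0.2100 = [-0.0776 + 0.0268] / 0.2100 = -0.2417 ≈ -0.24
N(d₁) = N(-0.24) = 0.4052
Δ_call = N(d₁) = 0.4052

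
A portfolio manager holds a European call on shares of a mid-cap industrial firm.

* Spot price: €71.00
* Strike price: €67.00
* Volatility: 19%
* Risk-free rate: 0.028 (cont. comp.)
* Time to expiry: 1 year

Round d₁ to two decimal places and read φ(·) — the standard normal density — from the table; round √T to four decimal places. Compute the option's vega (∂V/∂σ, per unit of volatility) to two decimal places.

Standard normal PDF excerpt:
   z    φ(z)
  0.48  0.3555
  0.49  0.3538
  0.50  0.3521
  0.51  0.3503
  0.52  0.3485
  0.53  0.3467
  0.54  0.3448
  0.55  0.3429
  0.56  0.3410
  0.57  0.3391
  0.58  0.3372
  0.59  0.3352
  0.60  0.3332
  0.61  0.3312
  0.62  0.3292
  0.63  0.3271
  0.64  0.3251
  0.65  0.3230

24.35

T = 1;  σ√T = 0.1900
d₁ = [ln(71/67) + (0.028 + 0.19²/2)·1] / 0.1900 = [0.0580 + 0.0461] / 0.1900 = 0.5476 ⇒ 0.55
√T = √1 = 1.0000
φ(d₁) = φ(0.55) = 0.3429
vega = S·φ(d₁)·√T = 71·0.3429·1.0000 = 24.3459
(Call and put vega coincide under Black-Scholes.)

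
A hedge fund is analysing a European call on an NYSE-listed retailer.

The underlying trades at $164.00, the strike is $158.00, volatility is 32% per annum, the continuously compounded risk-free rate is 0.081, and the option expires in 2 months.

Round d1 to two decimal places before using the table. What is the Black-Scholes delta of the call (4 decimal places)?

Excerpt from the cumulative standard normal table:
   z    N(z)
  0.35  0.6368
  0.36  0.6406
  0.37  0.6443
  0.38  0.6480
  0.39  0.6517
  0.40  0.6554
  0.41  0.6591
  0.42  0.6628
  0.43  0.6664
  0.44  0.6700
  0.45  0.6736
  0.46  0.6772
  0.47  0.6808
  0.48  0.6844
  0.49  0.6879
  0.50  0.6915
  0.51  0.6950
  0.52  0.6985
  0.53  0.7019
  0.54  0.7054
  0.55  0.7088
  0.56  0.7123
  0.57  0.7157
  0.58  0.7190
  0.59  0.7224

σ√T = 0.32 × 0.4082 = 0.1306
d₁ = [ln(164/158) + (0.081 + 0.32²/2)·0.1667] / 0.1306 = [0.0373 + 0.0220] / 0.1306 = 0.4540 ⇒ 0.45
N(d₁) = N(0.45) = 0.6736
Δ_call = N(d₁) = 0.6736

0.6736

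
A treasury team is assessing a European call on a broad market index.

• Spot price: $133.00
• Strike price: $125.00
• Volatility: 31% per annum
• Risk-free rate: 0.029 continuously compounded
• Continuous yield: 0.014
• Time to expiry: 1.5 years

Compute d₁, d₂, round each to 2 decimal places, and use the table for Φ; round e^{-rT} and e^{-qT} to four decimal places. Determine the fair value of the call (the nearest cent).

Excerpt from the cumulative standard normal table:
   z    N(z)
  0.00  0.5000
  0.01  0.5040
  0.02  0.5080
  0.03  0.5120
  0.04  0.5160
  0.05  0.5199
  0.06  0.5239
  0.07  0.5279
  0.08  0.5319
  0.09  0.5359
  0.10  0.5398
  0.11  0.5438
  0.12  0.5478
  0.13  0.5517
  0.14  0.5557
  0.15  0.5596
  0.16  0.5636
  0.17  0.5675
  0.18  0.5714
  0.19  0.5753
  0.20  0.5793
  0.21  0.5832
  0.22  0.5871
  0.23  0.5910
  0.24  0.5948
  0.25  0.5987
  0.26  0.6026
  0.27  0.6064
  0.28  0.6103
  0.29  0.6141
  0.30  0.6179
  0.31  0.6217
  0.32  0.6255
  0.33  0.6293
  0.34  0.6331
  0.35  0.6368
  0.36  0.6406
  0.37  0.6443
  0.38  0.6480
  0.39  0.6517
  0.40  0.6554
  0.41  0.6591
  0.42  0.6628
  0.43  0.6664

$24.56

T = 1.5;  σ√T = 0.3797
d₁ = [ln(133/125) + (0.029 − 0.014 + 0.31²/2)·1.5] / 0.3797 = [0.0620 + 0.0946] / 0.3797 = 0.4125 ≈ 0.41
d₂ = d₁ − σ√T = 0.4125 − 0.3797 = 0.0328 ≈ 0.03
e^(−qT) = e^(−0.014·1.5) = 0.9792;  e^(−rT) = e^(−0.029·1.5) = 0.9574
C = 133·0.9792·N(0.41) − 125·0.9574·N(0.03) = 133·0.9792·0.6591 − 125·0.9574·0.5120 = 85.8370 − 61.2736 = 24.5634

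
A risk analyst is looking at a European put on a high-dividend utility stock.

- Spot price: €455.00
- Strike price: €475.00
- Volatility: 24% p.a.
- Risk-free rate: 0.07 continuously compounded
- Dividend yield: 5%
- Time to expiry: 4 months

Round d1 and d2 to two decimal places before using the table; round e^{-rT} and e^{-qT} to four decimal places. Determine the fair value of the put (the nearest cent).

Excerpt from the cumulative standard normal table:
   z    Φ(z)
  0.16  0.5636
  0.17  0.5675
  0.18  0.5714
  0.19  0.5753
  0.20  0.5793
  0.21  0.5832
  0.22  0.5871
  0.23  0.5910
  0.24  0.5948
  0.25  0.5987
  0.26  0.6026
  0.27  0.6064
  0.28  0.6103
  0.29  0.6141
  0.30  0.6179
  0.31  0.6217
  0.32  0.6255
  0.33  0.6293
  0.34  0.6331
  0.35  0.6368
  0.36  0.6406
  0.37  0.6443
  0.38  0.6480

σ√T = 0.24 × 0.5774 = 0.1386
d₁ = [ln(455/475) + (0.07 − 0.05 + 0.24²/2)·0.3333] / 0.1386 = [-0.0430 + 0.0163] / 0.1386 = -0.1931 ≈ -0.19
d₂ = d₁ − σ√T = -0.1931 − 0.1386 = -0.3316 ≈ -0.33
exp(−qT) = exp(−0.05·0.3333) = 0.9835;  exp(−rT) = exp(−0.07·0.3333) = 0.9769
N(−d₂) = N(0.33) = 0.6293;  N(−d₁) = N(0.19) = 0.5753
P = 475·0.9769·0.6293 − 455·0.9835·0.5753 = 292.0125 − 257.4424 = 34.5701

€34.57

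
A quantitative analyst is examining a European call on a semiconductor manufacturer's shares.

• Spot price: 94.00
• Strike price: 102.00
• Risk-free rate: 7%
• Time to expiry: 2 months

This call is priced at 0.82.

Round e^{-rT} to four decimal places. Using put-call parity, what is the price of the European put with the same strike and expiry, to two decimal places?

exp(−rT) = exp(−0.07·0.1667) = 0.9884
Put-call parity: C − P = S − K·e^(−rT) = 94 − 102·0.9884 = 94 − 100.8168 = -6.8168
P = C − (C − P) = 0.82 − (-6.8168) = 7.6368

7.64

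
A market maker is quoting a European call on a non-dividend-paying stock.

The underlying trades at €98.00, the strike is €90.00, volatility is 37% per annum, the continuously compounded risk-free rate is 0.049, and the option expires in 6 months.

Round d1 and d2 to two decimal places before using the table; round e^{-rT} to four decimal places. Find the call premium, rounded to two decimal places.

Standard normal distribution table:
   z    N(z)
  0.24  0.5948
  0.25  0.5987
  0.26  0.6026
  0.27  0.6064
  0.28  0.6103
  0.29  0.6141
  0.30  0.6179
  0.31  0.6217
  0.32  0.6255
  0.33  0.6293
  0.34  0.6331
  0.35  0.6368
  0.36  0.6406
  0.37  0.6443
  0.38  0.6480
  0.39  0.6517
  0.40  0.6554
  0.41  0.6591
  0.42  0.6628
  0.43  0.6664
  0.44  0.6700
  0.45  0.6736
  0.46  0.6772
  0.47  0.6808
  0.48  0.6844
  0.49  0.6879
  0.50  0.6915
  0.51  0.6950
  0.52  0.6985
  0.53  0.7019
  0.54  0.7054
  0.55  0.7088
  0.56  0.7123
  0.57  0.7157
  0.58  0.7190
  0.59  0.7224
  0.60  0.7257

€15.53

T = 0.5;  σ√T = 0.2616
d₁ = [ln(98/90) + (0.049 + 0.37²/2)·0.5] / 0.2616 = [0.0852 + 0.0587] / 0.2616 = 0.5499 ⇒ 0.55
d₂ = d₁ − σ√T = 0.5499 − 0.2616 = 0.2883 ⇒ 0.29
e^(−rT) = e^(−0.049·0.5) = 0.9758
N(d₁) = N(0.55) = 0.7088;  N(d₂) = N(0.29) = 0.6141
C = 98·0.7088 − 90·0.9758·0.6141 = 69.4624 − 53.9315 = 15.5309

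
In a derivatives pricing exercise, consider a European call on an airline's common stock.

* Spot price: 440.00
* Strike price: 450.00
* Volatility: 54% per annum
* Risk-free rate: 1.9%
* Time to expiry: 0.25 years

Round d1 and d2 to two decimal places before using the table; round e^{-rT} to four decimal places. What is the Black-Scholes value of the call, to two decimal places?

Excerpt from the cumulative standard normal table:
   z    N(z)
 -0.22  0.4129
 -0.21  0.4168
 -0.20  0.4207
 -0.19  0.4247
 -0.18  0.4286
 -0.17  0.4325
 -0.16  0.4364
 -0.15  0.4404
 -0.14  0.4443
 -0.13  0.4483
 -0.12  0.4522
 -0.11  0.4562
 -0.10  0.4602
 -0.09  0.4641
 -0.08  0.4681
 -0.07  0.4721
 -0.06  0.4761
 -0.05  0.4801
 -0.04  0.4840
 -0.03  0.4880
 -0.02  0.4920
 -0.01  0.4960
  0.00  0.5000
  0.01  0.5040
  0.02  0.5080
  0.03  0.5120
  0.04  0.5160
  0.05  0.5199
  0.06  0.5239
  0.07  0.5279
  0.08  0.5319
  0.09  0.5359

43.85

σ√T = 0.54 × 0.5000 = 0.2700
ln(S/K) + (r + σ²/2)T = ln(440/450) + (0.019 + 0.54²/2)·0.25 = -0.0225 + 0.0412 = 0.0187
d₁ = 0.0187 / 0.2700 = 0.0694 → 0.07
d₂ = d₁ − σ√T = 0.0694 − 0.2700 = -0.2006 → -0.20
exp(−rT) = exp(−0.019·0.25) = 0.9953
N(d₁) = N(0.07) = 0.5279;  N(d₂) = N(-0.20) = 0.4207
C = 440·0.5279 − 450·0.9953·0.4207 = 232.2760 − 188.4252 = 43.8508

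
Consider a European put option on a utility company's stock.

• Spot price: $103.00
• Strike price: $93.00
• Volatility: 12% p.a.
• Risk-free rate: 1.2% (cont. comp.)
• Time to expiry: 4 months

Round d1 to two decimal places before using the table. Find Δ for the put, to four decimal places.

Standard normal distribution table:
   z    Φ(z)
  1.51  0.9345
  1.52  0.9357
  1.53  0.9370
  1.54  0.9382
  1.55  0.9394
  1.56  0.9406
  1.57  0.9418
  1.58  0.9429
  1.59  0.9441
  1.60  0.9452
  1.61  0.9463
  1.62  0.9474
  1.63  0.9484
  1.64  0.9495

σ√T = 0.12 × 0.5774 = 0.0693
d₁ = [ln(103/93) + (0.012 + 0.12²/2)·0.3333] / 0.0693 = [0.1021 + 0.0064] / 0.0693 = 1.5665 → 1.57
N(d₁) = N(1.57) = 0.9418
Δ_put = N(d₁) − 1 = 0.9418 − 1 = -0.0582

-0.0582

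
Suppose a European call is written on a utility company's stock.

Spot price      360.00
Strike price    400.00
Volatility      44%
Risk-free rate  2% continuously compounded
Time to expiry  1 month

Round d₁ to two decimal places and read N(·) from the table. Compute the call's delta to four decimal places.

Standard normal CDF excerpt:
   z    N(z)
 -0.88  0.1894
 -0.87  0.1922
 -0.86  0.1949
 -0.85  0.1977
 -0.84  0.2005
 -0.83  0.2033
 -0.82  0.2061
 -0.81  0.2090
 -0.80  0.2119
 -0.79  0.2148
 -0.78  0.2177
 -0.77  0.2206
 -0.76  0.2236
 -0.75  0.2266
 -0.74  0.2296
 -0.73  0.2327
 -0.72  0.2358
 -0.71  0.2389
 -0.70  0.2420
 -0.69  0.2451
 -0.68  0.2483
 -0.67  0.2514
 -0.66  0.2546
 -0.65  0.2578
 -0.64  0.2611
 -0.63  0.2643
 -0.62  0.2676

T = 0.08333;  σ√T = 0.1270
d₁ = [ln(360/400) + (0.02 + 0.44²/2)·0.08333] / 0.1270 = [-0.1054 + 0.0097] / 0.1270 = -0.7529 ⇒ -0.75
N(d₁) = N(-0.75) = 0.2266
Δ_call = N(d₁) = 0.2266

0.2266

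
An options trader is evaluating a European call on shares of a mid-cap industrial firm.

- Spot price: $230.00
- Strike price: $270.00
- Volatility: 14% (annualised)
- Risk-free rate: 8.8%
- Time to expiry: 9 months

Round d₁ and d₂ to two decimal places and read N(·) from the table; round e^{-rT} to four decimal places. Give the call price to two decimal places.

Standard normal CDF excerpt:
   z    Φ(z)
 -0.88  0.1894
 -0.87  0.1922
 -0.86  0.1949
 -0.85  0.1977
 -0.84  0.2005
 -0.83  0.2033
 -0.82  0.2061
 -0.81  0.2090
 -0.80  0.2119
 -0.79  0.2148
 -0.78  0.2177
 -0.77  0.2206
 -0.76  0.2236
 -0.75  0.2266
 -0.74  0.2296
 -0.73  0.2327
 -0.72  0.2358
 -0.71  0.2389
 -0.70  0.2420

σ√T = 0.14·√0.75 = 0.1212
d₁ = [ln(230/270) + (0.088 + 0.14²/2)·0.75] / 0.1212 = [-0.1603 + 0.0733] / 0.1212 = -0.7175 ≈ -0.72
d₂ = d₁ − σ√T = -0.7175 − 0.1212 = -0.8387 ≈ -0.84
e^(−rT) = e^(−0.088·0.75) = 0.9361
C = 230·N(-0.72) − 270·0.9361·N(-0.84) = 230·0.2358 − 270·0.9361·0.2005 = 54.2340 − 50.6758 = 3.5582

$3.56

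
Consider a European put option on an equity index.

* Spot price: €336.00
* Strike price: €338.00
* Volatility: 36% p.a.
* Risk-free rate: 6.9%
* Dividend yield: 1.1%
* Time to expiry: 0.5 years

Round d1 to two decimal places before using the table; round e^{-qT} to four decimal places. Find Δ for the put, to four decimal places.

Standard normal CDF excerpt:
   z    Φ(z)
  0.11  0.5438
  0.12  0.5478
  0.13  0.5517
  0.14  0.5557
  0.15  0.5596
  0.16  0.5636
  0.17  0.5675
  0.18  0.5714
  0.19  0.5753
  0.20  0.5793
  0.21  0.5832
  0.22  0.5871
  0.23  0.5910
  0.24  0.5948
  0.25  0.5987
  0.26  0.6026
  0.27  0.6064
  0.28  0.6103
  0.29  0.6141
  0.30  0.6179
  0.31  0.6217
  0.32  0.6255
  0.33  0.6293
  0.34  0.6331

σ√T = 0.36·√0.5 = 0.2546
d₁ = [ln(336/338) + (0.069 − 0.011 + 0.36²/2)·0.5] / 0.2546 = [-0.0059 + 0.0614] / 0.2546 = 0.2179 → 0.22
N(d₁) = N(0.22) = 0.5871
Δ_put = exp(−qT)·(N(d₁) − 1) = 0.9945·(0.5871 − 1) = -0.4106

-0.4106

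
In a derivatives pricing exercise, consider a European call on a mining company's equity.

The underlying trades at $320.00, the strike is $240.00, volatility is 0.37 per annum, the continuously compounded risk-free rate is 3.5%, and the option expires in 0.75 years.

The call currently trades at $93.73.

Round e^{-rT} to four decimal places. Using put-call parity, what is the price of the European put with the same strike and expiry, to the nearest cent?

$7.51

e^(−rT) = e^(−0.035·0.75) = 0.9741
Put-call parity: C − P = S − K·e^(−rT) = 320 − 240·0.9741 = 320 − 233.7840 = 86.2160
P = C − (C − P) = 93.73 − (86.2160) = 7.5140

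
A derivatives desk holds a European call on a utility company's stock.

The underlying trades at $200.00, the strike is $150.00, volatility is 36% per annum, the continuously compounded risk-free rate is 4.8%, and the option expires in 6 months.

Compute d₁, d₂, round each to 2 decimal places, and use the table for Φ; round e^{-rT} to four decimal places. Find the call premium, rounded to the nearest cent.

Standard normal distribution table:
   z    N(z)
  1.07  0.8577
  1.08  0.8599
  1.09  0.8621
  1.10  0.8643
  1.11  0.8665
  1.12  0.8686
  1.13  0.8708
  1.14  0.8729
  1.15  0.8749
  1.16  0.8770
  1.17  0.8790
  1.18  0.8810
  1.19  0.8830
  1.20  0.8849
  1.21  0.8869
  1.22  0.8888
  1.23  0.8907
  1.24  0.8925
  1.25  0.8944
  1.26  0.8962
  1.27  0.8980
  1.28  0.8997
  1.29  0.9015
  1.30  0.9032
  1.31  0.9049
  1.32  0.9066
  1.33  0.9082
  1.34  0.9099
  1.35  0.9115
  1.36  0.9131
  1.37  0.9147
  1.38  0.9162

T = 0.5;  σ√T = 0.2546
d₁ = [ln(200/150) + (0.048 + 0.36²/2)·0.5] / 0.2546 = [0.2877 + 0.0564] / 0.2546 = 1.3517 → 1.35
d₂ = d₁ − σ√T = 1.3517 − 0.2546 = 1.0971 → 1.10
e^(−rT) = e^(−0.048·0.5) = 0.9763
N(d₁) = N(1.35) = 0.9115;  N(d₂) = N(1.10) = 0.8643
C = 200·0.9115 − 150·0.9763·0.8643 = 182.3000 − 126.5724 = 55.7276

$55.73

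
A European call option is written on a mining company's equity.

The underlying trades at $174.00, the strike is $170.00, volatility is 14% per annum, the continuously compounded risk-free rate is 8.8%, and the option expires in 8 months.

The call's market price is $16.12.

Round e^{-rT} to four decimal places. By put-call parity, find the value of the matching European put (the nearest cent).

exp(−rT) = exp(−0.088·0.6667) = 0.9430
Put-call parity: C − P = S − K·e^(−rT) = 174 − 170·0.9430 = 174 − 160.3100 = 13.6900
P = C − (C − P) = 16.12 − (13.6900) = 2.4300

$2.43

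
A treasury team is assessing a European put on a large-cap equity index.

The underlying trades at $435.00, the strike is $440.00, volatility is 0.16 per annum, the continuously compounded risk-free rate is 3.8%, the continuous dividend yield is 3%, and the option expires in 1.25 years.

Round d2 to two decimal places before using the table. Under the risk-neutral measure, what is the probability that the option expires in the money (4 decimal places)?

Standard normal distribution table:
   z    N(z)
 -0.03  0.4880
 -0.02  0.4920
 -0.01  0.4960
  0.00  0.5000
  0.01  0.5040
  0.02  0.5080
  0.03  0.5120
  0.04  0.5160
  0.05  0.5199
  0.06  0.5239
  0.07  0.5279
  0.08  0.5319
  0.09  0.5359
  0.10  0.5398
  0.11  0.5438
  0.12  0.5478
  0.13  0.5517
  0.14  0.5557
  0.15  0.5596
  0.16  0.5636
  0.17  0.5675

σ√T = 0.16·√1.25 = 0.1789
d₁ = [ln(435/440) + (0.038 − 0.03 + 0.16²/2)·1.25] / 0.1789 = [-0.0114 + 0.0260] / 0.1789 = 0.0815 → 0.08
d₂ = d₁ − σ√T = 0.0815 − 0.1789 = -0.0974 → -0.10
Pr(exercise) under Q = N(−d₂) = N(0.10) = 0.5398

0.5398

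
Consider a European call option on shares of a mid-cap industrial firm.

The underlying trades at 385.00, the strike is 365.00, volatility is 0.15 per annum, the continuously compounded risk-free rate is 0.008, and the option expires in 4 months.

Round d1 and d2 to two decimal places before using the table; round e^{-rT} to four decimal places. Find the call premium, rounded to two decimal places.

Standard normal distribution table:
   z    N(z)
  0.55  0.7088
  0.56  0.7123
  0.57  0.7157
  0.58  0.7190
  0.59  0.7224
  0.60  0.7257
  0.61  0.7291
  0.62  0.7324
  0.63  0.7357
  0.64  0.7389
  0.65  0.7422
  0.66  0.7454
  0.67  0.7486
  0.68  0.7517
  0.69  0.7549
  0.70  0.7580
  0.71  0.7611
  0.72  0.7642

26.47

σ√T = 0.15·√0.3333 = 0.0866
d₁ = [ln(385/365) + (0.008 + 0.15²/2)·0.3333] / 0.0866 = [0.0533 + 0.0064] / 0.0866 = 0.6901 ⇒ 0.69
d₂ = d₁ − σ√T = 0.6901 − 0.0866 = 0.6035 ⇒ 0.60
exp(−rT) = exp(−0.008·0.3333) = 0.9973
N(d₁) = N(0.69) = 0.7549;  N(d₂) = N(0.60) = 0.7257
C = 385·0.7549 − 365·0.9973·0.7257 = 290.6365 − 264.1653 = 26.4712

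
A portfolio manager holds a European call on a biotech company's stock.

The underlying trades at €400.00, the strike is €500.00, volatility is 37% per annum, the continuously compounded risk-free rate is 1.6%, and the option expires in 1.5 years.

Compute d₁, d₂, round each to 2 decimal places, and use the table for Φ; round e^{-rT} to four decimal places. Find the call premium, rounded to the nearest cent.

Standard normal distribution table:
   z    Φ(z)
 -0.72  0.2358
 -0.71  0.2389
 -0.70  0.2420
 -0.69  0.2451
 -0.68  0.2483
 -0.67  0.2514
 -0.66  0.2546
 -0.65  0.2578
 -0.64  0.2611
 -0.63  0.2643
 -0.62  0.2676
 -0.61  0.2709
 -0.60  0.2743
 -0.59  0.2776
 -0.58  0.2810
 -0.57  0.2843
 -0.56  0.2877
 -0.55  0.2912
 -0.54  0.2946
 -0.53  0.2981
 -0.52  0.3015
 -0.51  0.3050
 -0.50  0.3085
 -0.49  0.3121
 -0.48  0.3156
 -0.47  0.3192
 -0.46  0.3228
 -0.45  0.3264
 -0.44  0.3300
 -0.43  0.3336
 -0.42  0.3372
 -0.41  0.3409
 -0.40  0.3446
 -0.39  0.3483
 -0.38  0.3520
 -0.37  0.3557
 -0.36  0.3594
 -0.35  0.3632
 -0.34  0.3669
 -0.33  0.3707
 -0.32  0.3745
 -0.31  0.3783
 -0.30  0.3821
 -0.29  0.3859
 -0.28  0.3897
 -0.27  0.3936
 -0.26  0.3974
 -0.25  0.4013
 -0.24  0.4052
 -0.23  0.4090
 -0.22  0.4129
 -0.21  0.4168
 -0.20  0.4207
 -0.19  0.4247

€44.00

σ√T = 0.37 × 1.2247 = 0.4532
d₁ = [ln(400/500) + (0.016 + ½·0.37²)·1.5] / (σ√T) = (-0.2231 + 0.1267) / 0.4532 = -0.2129 ≈ -0.21
d₂ = -0.2129 − 0.4532 = -0.6660 ≈ -0.67
exp(−rT) = exp(−0.016·1.5) = 0.9763
N(d₁) = N(-0.21) = 0.4168;  N(d₂) = N(-0.67) = 0.2514
C = 400·0.4168 − 500·0.9763·0.2514 = 166.7200 − 122.7209 = 43.9991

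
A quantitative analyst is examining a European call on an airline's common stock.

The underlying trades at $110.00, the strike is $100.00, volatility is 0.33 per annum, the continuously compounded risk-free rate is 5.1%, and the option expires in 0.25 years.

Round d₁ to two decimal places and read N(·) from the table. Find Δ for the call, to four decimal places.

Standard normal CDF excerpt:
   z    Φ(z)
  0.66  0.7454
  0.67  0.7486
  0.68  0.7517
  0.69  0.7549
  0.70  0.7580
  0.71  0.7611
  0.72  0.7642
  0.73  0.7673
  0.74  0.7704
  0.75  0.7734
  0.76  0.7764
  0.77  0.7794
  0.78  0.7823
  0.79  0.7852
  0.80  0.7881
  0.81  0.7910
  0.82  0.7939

0.7704

T = 0.25;  σ√T = 0.1650
ln(S/K) + (r + σ²/2)T = ln(110/100) + (0.051 + 0.33²/2)·0.25 = 0.0953 + 0.0264 = 0.1217
d₁ = 0.1217 / 0.1650 = 0.7374 ≈ 0.74
N(d₁) = N(0.74) = 0.7704
Δ_call = N(d₁) = 0.7704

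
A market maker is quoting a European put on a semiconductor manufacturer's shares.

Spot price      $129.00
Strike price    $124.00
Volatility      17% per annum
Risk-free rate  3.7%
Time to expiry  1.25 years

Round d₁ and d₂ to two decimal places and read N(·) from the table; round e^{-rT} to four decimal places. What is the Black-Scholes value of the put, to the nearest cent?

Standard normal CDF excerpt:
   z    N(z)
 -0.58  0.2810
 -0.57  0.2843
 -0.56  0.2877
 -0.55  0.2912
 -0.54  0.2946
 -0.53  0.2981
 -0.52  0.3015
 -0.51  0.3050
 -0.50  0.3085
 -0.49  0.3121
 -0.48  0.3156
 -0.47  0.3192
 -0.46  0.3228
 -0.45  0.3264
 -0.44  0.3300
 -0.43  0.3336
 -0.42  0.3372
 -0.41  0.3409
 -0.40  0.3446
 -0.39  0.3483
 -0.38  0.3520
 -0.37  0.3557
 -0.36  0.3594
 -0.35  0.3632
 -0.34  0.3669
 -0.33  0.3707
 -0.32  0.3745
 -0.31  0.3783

T = 1.25;  σ√T = 0.1901
ln(S/K) + (r + σ²/2)T = ln(129/124) + (0.037 + 0.17²/2)·1.25 = 0.0395 + 0.0643 = 0.1038
d₁ = 0.1038 / 0.1901 = 0.5464 ⇒ 0.55
d₂ = d₁ − σ√T = 0.5464 − 0.1901 = 0.3563 ⇒ 0.36
exp(−rT) = exp(−0.037·1.25) = 0.9548
N(−d₂) = N(-0.36) = 0.3594;  N(−d₁) = N(-0.55) = 0.2912
P = 124·0.9548·0.3594 − 129·0.2912 = 42.5512 − 37.5648 = 4.9864

$4.99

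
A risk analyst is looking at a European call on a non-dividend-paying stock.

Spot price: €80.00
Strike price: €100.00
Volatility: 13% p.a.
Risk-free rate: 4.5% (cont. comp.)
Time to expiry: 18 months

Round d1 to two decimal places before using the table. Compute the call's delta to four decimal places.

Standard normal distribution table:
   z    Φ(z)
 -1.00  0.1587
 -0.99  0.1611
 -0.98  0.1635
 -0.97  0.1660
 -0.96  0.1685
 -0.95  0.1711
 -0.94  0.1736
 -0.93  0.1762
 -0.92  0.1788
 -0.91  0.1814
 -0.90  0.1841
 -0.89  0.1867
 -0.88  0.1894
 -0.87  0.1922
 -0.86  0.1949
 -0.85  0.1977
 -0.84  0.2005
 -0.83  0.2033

T = 1.5;  σ√T = 0.1592
d₁ = [ln(80/100) + (0.045 + 0.13²/2)·1.5] / 0.1592 = [-0.2231 + 0.0802] / 0.1592 = -0.8979 ⇒ -0.90
N(d₁) = N(-0.90) = 0.1841
Δ_call = N(d₁) = 0.1841

0.1841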